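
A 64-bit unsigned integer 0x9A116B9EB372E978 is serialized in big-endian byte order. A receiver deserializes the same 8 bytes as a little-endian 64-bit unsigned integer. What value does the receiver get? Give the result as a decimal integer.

Stored big-endian, the bytes at ascending addresses are 9A 11 6B 9E B3 72 E9 78.
Read back as little-endian, the first byte is least significant, giving 0x78E972B39E6B119A.
0x78E972B39E6B119A = 8712621069907464602.

8712621069907464602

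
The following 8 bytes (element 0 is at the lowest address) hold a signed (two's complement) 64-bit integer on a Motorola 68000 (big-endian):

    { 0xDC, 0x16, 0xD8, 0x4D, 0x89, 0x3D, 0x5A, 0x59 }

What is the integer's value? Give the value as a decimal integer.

-2587643108351190439

Big-endian: lowest address holds the most-significant byte.
The bytes are already most-significant first: 0xDC16D84D893D5A59.
Top bit is set, so as a signed 64-bit value this is 0xDC16D84D893D5A59 − 2^64 = -2587643108351190439.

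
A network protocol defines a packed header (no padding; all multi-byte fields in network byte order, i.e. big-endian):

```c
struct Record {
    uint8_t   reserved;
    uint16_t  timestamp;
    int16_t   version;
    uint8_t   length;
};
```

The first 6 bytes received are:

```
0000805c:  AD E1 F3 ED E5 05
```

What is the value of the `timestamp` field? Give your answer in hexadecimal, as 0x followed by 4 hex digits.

`timestamp` follows `reserved` (1 byte), so it starts at byte offset 1 and occupies 2 bytes.
Bytes at offsets 1..2: E1 F3.
Big-endian: lowest address holds the most-significant byte.
The bytes are already most-significant first: 0xE1F3.

0xE1F3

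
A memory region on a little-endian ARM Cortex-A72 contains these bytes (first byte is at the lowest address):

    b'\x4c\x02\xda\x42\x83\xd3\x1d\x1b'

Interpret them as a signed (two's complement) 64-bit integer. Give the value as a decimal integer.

1953950374064423500

Little-endian stores the least-significant byte at the lowest address.
Reassemble most-significant byte first: 1B 1D D3 83 42 DA 02 4C → 0x1B1DD38342DA024C.
0x1B1DD38342DA024C = 1953950374064423500.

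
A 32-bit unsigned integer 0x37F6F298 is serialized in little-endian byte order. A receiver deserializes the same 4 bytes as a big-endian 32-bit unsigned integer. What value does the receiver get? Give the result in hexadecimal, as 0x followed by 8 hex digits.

Stored little-endian, the bytes at ascending addresses are 98 F2 F6 37.
Read back as big-endian, the last byte is least significant, giving 0x98F2F637.

0x98F2F637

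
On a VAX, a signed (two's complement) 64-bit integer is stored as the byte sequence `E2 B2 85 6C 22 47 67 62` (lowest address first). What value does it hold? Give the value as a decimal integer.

Little-endian stores the least-significant byte at the lowest address.
Reassemble most-significant byte first: 62 67 47 22 6C 85 B2 E2 → 0x626747226C85B2E2.
0x626747226C85B2E2 = 7090714351493296866.

7090714351493296866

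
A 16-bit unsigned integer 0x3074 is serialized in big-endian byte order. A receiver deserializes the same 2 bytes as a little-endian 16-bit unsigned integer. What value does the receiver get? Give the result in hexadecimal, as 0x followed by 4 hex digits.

Stored big-endian, the bytes at ascending addresses are 30 74.
Read back as little-endian, the first byte is least significant, giving 0x7430.

0x7430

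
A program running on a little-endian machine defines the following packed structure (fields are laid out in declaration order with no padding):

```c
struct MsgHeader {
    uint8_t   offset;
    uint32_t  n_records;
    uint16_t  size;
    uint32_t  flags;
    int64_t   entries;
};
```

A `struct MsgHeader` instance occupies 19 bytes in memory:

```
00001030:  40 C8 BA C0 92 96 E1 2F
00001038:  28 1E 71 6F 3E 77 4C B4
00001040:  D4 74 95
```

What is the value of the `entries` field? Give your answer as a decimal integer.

`entries` follows `offset` (1 B), `n_records` (4 B), `size` (2 B), `flags` (4 B), so it starts at offset 1 + 4 + 2 + 4 = 11 and occupies 8 bytes.
Bytes at offsets 11..18: 6F 3E 77 4C B4 D4 74 95.
Little-endian stores the least-significant byte at the lowest address.
Reassemble most-significant byte first: 95 74 D4 B4 4C 77 3E 6F → 0x9574D4B44C773E6F.
Top bit is set, so as a signed 64-bit value this is 0x9574D4B44C773E6F − 2^64 = -7677277593917768081.

-7677277593917768081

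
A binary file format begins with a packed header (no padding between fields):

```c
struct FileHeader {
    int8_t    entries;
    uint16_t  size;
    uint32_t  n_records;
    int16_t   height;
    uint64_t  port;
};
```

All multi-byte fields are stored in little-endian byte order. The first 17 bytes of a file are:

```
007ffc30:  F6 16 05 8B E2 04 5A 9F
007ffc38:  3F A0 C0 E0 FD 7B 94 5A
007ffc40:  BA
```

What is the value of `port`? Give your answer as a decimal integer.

13428208499219808416

`port` follows `entries` (1 B), `size` (2 B), `n_records` (4 B), `height` (2 B), so it starts at offset 1 + 2 + 4 + 2 = 9 and occupies 8 bytes.
Bytes at offsets 9..16: A0 C0 E0 FD 7B 94 5A BA.
Little-endian: lowest address holds the least-significant byte.
Reassemble most-significant byte first: BA 5A 94 7B FD E0 C0 A0 → 0xBA5A947BFDE0C0A0.
0xBA5A947BFDE0C0A0 = 13428208499219808416.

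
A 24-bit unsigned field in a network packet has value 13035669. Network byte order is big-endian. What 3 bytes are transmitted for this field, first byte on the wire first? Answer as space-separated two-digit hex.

C6 E8 95

13035669 in hexadecimal, padded to 24 bits, is 0xC6E895.
Split into bytes (most-significant first): C6 E8 95.
Big-endian: lowest address holds the most-significant byte.
So the memory order matches the most-significant-first order: C6 E8 95.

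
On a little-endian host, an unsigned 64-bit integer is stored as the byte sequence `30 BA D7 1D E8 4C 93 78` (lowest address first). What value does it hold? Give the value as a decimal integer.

8688372665944619568

Little-endian: lowest address holds the least-significant byte.
Reassemble most-significant byte first: 78 93 4C E8 1D D7 BA 30 → 0x78934CE81DD7BA30.
0x78934CE81DD7BA30 = 8688372665944619568.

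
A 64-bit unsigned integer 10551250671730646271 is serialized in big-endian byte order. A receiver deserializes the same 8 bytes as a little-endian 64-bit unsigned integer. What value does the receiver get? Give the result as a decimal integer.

10551250671730646271 in 64-bit hexadecimal is 0x926D9295409B5CFF.
Stored big-endian, the bytes at ascending addresses are 92 6D 92 95 40 9B 5C FF.
Read back as little-endian, the first byte is least significant, giving 0xFF5C9B4095926D92.
0xFF5C9B4095926D92 = 18400752879218617746.

18400752879218617746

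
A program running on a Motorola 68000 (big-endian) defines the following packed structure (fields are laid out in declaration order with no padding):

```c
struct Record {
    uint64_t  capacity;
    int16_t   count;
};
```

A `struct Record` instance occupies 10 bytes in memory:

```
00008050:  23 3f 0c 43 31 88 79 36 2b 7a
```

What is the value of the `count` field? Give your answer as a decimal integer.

11130

`count` follows `capacity` (8 bytes), so it starts at byte offset 8 and occupies 2 bytes.
Bytes at offsets 8..9: 2B 7A.
Big-endian stores the most-significant byte at the lowest address.
The bytes are already most-significant first: 0x2B7A.
0x2B7A = 11130.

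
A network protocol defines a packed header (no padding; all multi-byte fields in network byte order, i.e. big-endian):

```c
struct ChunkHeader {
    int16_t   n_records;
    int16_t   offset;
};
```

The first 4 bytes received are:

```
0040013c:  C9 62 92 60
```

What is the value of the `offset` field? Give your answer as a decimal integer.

`offset` follows `n_records` (2 bytes), so it starts at byte offset 2 and occupies 2 bytes.
Bytes at offsets 2..3: 92 60.
Big-endian stores the most-significant byte at the lowest address.
The bytes are already most-significant first: 0x9260.
Top bit is set, so as a signed 16-bit value this is 0x9260 − 2^16 = -28064.

-28064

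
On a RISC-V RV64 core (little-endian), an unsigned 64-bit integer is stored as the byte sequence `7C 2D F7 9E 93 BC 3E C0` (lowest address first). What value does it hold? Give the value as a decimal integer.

13852716846051437948

Little-endian: lowest address holds the least-significant byte.
Reassemble most-significant byte first: C0 3E BC 93 9E F7 2D 7C → 0xC03EBC939EF72D7C.
0xC03EBC939EF72D7C = 13852716846051437948.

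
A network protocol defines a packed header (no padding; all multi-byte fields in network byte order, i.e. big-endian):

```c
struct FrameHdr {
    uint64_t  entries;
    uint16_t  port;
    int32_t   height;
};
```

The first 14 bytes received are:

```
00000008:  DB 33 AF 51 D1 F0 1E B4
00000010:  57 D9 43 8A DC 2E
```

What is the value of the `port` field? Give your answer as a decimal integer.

`port` follows `entries` (8 bytes), so it starts at byte offset 8 and occupies 2 bytes.
Bytes at offsets 8..9: 57 D9.
Big-endian stores the most-significant byte at the lowest address.
The bytes are already most-significant first: 0x57D9.
0x57D9 = 22489.

22489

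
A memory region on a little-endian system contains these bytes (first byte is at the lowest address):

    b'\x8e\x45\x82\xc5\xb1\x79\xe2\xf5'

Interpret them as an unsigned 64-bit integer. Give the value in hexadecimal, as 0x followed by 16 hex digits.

In little-endian order the low byte comes first in memory.
Reassemble most-significant byte first: F5 E2 79 B1 C5 82 45 8E → 0xF5E279B1C582458E.

0xF5E279B1C582458E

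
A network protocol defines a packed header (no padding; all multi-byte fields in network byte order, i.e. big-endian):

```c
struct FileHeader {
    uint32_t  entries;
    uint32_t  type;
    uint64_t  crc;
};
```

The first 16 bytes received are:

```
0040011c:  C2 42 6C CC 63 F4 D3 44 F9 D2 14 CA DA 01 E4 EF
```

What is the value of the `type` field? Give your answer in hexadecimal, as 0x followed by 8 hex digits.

`type` follows `entries` (4 bytes), so it starts at byte offset 4 and occupies 4 bytes.
Bytes at offsets 4..7: 63 F4 D3 44.
In big-endian order the high byte comes first in memory.
The bytes are already most-significant first: 0x63F4D344.

0x63F4D344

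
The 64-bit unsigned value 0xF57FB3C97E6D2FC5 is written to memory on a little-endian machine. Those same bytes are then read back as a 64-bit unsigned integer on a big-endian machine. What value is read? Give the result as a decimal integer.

Stored little-endian, the bytes at ascending addresses are C5 2F 6D 7E C9 B3 7F F5.
Read back as big-endian, the last byte is least significant, giving 0xC52F6D7EC9B37FF5.
0xC52F6D7EC9B37FF5 = 14208695740694495221.

14208695740694495221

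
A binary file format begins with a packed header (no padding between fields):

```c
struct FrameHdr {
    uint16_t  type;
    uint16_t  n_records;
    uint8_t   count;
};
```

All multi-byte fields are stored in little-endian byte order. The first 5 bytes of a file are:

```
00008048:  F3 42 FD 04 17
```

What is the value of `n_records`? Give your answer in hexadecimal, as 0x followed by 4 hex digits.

0x04FD

`n_records` follows `type` (2 bytes), so it starts at byte offset 2 and occupies 2 bytes.
Bytes at offsets 2..3: FD 04.
Little-endian: lowest address holds the least-significant byte.
Reassemble most-significant byte first: 04 FD → 0x04FD.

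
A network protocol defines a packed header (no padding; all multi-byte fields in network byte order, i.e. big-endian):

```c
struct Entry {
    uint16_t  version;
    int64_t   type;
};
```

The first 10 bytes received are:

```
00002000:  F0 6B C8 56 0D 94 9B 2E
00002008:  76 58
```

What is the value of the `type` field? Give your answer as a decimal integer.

-4011003486217013672

`type` follows `version` (2 bytes), so it starts at byte offset 2 and occupies 8 bytes.
Bytes at offsets 2..9: C8 56 0D 94 9B 2E 76 58.
In big-endian order the high byte comes first in memory.
The bytes are already most-significant first: 0xC8560D949B2E7658.
Top bit is set, so as a signed 64-bit value this is 0xC8560D949B2E7658 − 2^64 = -4011003486217013672.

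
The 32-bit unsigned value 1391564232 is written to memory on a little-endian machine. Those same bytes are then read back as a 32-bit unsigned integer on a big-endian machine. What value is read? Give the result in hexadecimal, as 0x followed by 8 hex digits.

0xC895F152

1391564232 in 32-bit hexadecimal is 0x52F195C8.
Stored little-endian, the bytes at ascending addresses are C8 95 F1 52.
Read back as big-endian, the last byte is least significant, giving 0xC895F152.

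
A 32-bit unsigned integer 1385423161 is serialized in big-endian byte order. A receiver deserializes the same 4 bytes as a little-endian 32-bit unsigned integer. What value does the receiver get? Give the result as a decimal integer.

971084626

1385423161 in 32-bit hexadecimal is 0x5293E139.
Stored big-endian, the bytes at ascending addresses are 52 93 E1 39.
Read back as little-endian, the first byte is least significant, giving 0x39E19352.
0x39E19352 = 971084626.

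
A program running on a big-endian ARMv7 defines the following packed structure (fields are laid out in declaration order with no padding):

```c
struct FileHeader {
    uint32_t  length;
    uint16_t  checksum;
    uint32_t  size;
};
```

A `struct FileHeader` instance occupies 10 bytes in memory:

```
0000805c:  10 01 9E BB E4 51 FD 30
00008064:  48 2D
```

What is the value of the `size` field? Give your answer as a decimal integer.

4247799853

`size` follows `length` (4 B), `checksum` (2 B), so it starts at offset 4 + 2 = 6 and occupies 4 bytes.
Bytes at offsets 6..9: FD 30 48 2D.
In big-endian order the high byte comes first in memory.
The bytes are already most-significant first: 0xFD30482D.
0xFD30482D = 4247799853.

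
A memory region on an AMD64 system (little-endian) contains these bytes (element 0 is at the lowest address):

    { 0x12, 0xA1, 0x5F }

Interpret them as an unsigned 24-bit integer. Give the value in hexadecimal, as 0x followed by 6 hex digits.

Little-endian: lowest address holds the least-significant byte.
Reassemble most-significant byte first: 5F A1 12 → 0x5FA112.

0x5FA112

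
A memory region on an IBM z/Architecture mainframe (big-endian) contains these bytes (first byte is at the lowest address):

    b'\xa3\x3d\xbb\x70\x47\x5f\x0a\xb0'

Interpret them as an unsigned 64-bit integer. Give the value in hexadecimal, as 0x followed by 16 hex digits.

In big-endian order the high byte comes first in memory.
The bytes are already most-significant first: 0xA33DBB70475F0AB0.

0xA33DBB70475F0AB0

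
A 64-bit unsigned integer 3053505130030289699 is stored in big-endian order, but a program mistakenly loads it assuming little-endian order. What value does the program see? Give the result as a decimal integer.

3053505130030289699 in 64-bit hexadecimal is 0x2A603ABCD349D323.
Stored big-endian, the bytes at ascending addresses are 2A 60 3A BC D3 49 D3 23.
Read back as little-endian, the first byte is least significant, giving 0x23D349D3BC3A602A.
0x23D349D3BC3A602A = 2581488185158295594.

2581488185158295594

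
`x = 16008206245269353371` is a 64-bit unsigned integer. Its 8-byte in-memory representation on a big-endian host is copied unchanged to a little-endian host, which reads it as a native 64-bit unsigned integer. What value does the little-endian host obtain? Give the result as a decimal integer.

16008206245269353371 in 64-bit hexadecimal is 0xDE2892C3D478339B.
Stored big-endian, the bytes at ascending addresses are DE 28 92 C3 D4 78 33 9B.
Read back as little-endian, the first byte is least significant, giving 0x9B3378D4C39228DE.
0x9B3378D4C39228DE = 11183415154900609246.

11183415154900609246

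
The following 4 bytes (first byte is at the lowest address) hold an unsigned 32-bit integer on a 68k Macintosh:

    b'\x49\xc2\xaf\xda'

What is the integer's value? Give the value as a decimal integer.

Big-endian stores the most-significant byte at the lowest address.
The bytes are already most-significant first: 0x49C2AFDA.
0x49C2AFDA = 1237495770.

1237495770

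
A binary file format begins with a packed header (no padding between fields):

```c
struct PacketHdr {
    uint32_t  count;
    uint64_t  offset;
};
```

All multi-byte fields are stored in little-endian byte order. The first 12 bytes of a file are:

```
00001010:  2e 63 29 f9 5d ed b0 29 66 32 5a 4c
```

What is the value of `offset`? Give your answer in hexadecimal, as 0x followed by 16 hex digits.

`offset` follows `count` (4 bytes), so it starts at byte offset 4 and occupies 8 bytes.
Bytes at offsets 4..11: 5D ED B0 29 66 32 5A 4C.
Little-endian stores the least-significant byte at the lowest address.
Reassemble most-significant byte first: 4C 5A 32 66 29 B0 ED 5D → 0x4C5A326629B0ED5D.

0x4C5A326629B0ED5D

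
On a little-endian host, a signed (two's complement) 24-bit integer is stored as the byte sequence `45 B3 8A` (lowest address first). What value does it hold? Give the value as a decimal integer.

Little-endian: lowest address holds the least-significant byte.
Reassemble most-significant byte first: 8A B3 45 → 0x8AB345.
Top bit is set, so as a signed 24-bit value this is 0x8AB345 − 2^24 = -7687355.

-7687355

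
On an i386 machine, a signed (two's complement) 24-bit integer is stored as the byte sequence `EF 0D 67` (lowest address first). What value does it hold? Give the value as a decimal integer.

Little-endian stores the least-significant byte at the lowest address.
Reassemble most-significant byte first: 67 0D EF → 0x670DEF.
0x670DEF = 6753775.

6753775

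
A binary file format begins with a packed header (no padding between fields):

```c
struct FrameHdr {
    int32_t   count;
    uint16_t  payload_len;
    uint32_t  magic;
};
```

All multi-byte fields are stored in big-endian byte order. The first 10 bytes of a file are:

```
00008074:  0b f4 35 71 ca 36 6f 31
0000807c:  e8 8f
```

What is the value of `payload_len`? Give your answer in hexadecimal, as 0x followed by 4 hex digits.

`payload_len` follows `count` (4 bytes), so it starts at byte offset 4 and occupies 2 bytes.
Bytes at offsets 4..5: CA 36.
Big-endian: lowest address holds the most-significant byte.
The bytes are already most-significant first: 0xCA36.

0xCA36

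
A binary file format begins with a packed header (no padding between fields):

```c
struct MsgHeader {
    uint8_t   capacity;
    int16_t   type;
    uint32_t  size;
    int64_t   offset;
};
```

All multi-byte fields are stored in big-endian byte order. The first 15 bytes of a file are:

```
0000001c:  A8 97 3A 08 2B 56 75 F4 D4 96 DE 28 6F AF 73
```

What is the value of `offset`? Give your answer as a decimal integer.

-804852552487161997

`offset` follows `capacity` (1 B), `type` (2 B), `size` (4 B), so it starts at offset 1 + 2 + 4 = 7 and occupies 8 bytes.
Bytes at offsets 7..14: F4 D4 96 DE 28 6F AF 73.
Big-endian: lowest address holds the most-significant byte.
The bytes are already most-significant first: 0xF4D496DE286FAF73.
Top bit is set, so as a signed 64-bit value this is 0xF4D496DE286FAF73 − 2^64 = -804852552487161997.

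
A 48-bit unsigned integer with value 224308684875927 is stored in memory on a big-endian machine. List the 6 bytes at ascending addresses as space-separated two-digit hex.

CC 01 EF 7B 68 97

224308684875927 in hexadecimal, padded to 48 bits, is 0xCC01EF7B6897.
Split into bytes (most-significant first): CC 01 EF 7B 68 97.
Big-endian: lowest address holds the most-significant byte.
So the memory order matches the most-significant-first order: CC 01 EF 7B 68 97.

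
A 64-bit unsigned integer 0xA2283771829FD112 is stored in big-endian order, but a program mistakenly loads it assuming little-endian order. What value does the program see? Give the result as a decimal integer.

1356040345409235106

Stored big-endian, the bytes at ascending addresses are A2 28 37 71 82 9F D1 12.
Read back as little-endian, the first byte is least significant, giving 0x12D19F82713728A2.
0x12D19F82713728A2 = 1356040345409235106.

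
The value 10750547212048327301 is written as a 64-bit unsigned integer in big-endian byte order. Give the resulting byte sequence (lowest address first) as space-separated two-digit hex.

95 31 9D BB 03 34 E2 85

10750547212048327301 in hexadecimal, padded to 64 bits, is 0x95319DBB0334E285.
Split into bytes (most-significant first): 95 31 9D BB 03 34 E2 85.
Big-endian stores the most-significant byte at the lowest address.
So the memory order matches the most-significant-first order: 95 31 9D BB 03 34 E2 85.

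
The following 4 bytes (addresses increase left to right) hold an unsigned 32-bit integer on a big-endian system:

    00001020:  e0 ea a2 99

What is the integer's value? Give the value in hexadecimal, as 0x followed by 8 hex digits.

In big-endian order the high byte comes first in memory.
The bytes are already most-significant first: 0xE0EAA299.

0xE0EAA299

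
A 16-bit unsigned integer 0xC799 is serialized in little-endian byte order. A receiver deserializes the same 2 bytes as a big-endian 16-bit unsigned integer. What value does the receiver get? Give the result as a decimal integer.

39367

Stored little-endian, the bytes at ascending addresses are 99 C7.
Read back as big-endian, the last byte is least significant, giving 0x99C7.
0x99C7 = 39367.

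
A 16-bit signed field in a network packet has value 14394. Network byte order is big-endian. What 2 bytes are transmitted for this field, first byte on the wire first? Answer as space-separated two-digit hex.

14394 in hexadecimal, padded to 16 bits, is 0x383A.
Split into bytes (most-significant first): 38 3A.
Big-endian stores the most-significant byte at the lowest address.
So the memory order matches the most-significant-first order: 38 3A.

38 3A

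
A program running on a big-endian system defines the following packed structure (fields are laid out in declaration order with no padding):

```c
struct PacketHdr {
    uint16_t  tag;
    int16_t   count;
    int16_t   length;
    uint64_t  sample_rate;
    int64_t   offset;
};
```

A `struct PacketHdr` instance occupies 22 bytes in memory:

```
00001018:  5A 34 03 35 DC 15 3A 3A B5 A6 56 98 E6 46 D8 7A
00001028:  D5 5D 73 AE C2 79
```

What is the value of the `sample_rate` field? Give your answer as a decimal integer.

4195865728871097926

`sample_rate` follows `tag` (2 B), `count` (2 B), `length` (2 B), so it starts at offset 2 + 2 + 2 = 6 and occupies 8 bytes.
Bytes at offsets 6..13: 3A 3A B5 A6 56 98 E6 46.
Big-endian: lowest address holds the most-significant byte.
The bytes are already most-significant first: 0x3A3AB5A65698E646.
0x3A3AB5A65698E646 = 4195865728871097926.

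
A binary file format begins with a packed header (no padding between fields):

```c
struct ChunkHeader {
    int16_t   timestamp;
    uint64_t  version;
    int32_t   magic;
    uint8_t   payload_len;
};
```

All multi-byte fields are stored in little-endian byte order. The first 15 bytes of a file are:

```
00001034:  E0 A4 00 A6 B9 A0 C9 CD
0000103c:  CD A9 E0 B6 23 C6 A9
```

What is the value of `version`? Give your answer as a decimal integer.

`version` follows `timestamp` (2 bytes), so it starts at byte offset 2 and occupies 8 bytes.
Bytes at offsets 2..9: 00 A6 B9 A0 C9 CD CD A9.
Little-endian stores the least-significant byte at the lowest address.
Reassemble most-significant byte first: A9 CD CD C9 A0 B9 A6 00 → 0xA9CDCDC9A0B9A600.
0xA9CDCDC9A0B9A600 = 12235662028504147456.

12235662028504147456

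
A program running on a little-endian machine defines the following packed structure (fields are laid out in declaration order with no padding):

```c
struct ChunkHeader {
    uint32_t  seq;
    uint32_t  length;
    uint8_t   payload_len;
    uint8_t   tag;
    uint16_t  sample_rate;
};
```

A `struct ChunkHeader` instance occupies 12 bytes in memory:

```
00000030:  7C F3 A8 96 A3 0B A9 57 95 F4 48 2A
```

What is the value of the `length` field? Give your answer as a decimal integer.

1470696355

`length` follows `seq` (4 bytes), so it starts at byte offset 4 and occupies 4 bytes.
Bytes at offsets 4..7: A3 0B A9 57.
Little-endian: lowest address holds the least-significant byte.
Reassemble most-significant byte first: 57 A9 0B A3 → 0x57A90BA3.
0x57A90BA3 = 1470696355.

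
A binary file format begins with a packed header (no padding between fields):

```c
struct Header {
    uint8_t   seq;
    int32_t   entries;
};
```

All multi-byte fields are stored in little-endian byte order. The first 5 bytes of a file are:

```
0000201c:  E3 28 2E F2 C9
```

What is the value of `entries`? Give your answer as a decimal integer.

-906875352

`entries` follows `seq` (1 byte), so it starts at byte offset 1 and occupies 4 bytes.
Bytes at offsets 1..4: 28 2E F2 C9.
Little-endian: lowest address holds the least-significant byte.
Reassemble most-significant byte first: C9 F2 2E 28 → 0xC9F22E28.
Top bit is set, so as a signed 32-bit value this is 0xC9F22E28 − 2^32 = -906875352.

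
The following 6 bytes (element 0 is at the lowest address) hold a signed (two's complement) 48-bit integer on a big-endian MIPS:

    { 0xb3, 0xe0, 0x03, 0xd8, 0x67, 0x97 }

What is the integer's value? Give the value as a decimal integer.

-83700258150505

In big-endian order the high byte comes first in memory.
The bytes are already most-significant first: 0xB3E003D86797.
Top bit is set, so as a signed 48-bit value this is 0xB3E003D86797 − 2^48 = -83700258150505.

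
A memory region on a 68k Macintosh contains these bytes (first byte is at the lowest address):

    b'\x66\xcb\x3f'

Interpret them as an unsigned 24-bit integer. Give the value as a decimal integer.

In big-endian order the high byte comes first in memory.
The bytes are already most-significant first: 0x66CB3F.
0x66CB3F = 6736703.

6736703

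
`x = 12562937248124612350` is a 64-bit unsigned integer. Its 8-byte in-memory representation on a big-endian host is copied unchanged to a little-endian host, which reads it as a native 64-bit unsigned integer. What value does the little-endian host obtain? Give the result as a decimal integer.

18351884437589088430

12562937248124612350 in 64-bit hexadecimal is 0xAE5884DDA9FDAEFE.
Stored big-endian, the bytes at ascending addresses are AE 58 84 DD A9 FD AE FE.
Read back as little-endian, the first byte is least significant, giving 0xFEAEFDA9DD8458AE.
0xFEAEFDA9DD8458AE = 18351884437589088430.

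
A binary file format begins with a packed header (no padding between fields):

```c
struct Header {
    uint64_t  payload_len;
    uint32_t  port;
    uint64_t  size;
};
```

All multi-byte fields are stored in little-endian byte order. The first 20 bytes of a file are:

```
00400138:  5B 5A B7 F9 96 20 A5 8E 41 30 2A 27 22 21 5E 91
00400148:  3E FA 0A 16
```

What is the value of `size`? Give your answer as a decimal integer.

1588356965235302690

`size` follows `payload_len` (8 B), `port` (4 B), so it starts at offset 8 + 4 = 12 and occupies 8 bytes.
Bytes at offsets 12..19: 22 21 5E 91 3E FA 0A 16.
Little-endian: lowest address holds the least-significant byte.
Reassemble most-significant byte first: 16 0A FA 3E 91 5E 21 22 → 0x160AFA3E915E2122.
0x160AFA3E915E2122 = 1588356965235302690.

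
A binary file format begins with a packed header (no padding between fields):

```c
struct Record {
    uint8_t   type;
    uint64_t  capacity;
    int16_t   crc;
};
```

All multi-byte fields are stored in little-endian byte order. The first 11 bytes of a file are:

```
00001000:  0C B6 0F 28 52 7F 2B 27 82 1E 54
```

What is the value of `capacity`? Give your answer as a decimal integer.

9378512574861545398

`capacity` follows `type` (1 byte), so it starts at byte offset 1 and occupies 8 bytes.
Bytes at offsets 1..8: B6 0F 28 52 7F 2B 27 82.
Little-endian: lowest address holds the least-significant byte.
Reassemble most-significant byte first: 82 27 2B 7F 52 28 0F B6 → 0x82272B7F52280FB6.
0x82272B7F52280FB6 = 9378512574861545398.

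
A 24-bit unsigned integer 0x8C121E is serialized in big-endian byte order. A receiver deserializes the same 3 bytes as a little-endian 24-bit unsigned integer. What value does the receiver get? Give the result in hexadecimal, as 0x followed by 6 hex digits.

0x1E128C

Stored big-endian, the bytes at ascending addresses are 8C 12 1E.
Read back as little-endian, the first byte is least significant, giving 0x1E128C.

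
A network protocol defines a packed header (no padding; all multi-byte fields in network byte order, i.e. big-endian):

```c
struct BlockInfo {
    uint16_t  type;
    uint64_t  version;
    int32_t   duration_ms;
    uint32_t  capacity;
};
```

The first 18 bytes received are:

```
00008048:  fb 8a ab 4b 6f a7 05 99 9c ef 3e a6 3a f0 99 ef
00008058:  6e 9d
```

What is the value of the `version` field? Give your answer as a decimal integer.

`version` follows `type` (2 bytes), so it starts at byte offset 2 and occupies 8 bytes.
Bytes at offsets 2..9: AB 4B 6F A7 05 99 9C EF.
Big-endian: lowest address holds the most-significant byte.
The bytes are already most-significant first: 0xAB4B6FA705999CEF.
0xAB4B6FA705999CEF = 12343081966883151087.

12343081966883151087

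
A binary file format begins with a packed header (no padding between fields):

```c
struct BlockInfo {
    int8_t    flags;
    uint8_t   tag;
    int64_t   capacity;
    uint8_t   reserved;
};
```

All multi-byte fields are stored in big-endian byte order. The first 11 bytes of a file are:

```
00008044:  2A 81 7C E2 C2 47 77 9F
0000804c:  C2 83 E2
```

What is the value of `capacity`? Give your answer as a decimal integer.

`capacity` follows `flags` (1 B), `tag` (1 B), so it starts at offset 1 + 1 = 2 and occupies 8 bytes.
Bytes at offsets 2..9: 7C E2 C2 47 77 9F C2 83.
Big-endian stores the most-significant byte at the lowest address.
The bytes are already most-significant first: 0x7CE2C247779FC283.
0x7CE2C247779FC283 = 8998968617645097603.

8998968617645097603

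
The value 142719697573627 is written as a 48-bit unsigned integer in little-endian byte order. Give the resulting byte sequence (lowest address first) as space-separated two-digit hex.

142719697573627 in hexadecimal, padded to 48 bits, is 0x81CD84E056FB.
Split into bytes (most-significant first): 81 CD 84 E0 56 FB.
Little-endian stores the least-significant byte at the lowest address.
So at ascending addresses the bytes are FB 56 E0 84 CD 81.

FB 56 E0 84 CD 81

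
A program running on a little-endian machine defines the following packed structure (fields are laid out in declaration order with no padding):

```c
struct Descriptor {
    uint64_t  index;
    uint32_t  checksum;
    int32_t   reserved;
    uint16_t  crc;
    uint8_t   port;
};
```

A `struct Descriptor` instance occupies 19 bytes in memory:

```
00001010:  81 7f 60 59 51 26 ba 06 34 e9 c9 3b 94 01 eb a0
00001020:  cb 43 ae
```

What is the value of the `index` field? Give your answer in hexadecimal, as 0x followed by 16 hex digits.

`index` is the first field, at byte offset 0, occupying 8 bytes.
Bytes at offsets 0..7: 81 7F 60 59 51 26 BA 06.
In little-endian order the low byte comes first in memory.
Reassemble most-significant byte first: 06 BA 26 51 59 60 7F 81 → 0x06BA265159607F81.

0x06BA265159607F81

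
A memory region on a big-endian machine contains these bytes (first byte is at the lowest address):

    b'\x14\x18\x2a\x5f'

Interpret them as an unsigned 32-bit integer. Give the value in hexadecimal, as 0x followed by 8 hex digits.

In big-endian order the high byte comes first in memory.
The bytes are already most-significant first: 0x14182A5F.

0x14182A5F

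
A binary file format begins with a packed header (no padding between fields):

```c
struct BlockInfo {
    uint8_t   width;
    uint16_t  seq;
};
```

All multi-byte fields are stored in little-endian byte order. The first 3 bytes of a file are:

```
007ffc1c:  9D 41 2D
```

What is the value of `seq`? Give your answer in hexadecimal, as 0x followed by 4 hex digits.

0x2D41

`seq` follows `width` (1 byte), so it starts at byte offset 1 and occupies 2 bytes.
Bytes at offsets 1..2: 41 2D.
Little-endian stores the least-significant byte at the lowest address.
Reassemble most-significant byte first: 2D 41 → 0x2D41.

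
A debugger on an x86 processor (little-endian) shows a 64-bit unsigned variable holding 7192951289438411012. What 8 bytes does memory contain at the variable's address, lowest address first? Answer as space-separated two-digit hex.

7192951289438411012 in hexadecimal, padded to 64 bits, is 0x63D27F167DAA1904.
Split into bytes (most-significant first): 63 D2 7F 16 7D AA 19 04.
Little-endian: lowest address holds the least-significant byte.
So at ascending addresses the bytes are 04 19 AA 7D 16 7F D2 63.

04 19 AA 7D 16 7F D2 63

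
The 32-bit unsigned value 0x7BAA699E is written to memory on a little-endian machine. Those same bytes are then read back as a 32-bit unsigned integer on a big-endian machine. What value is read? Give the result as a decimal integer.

2657725051

Stored little-endian, the bytes at ascending addresses are 9E 69 AA 7B.
Read back as big-endian, the last byte is least significant, giving 0x9E69AA7B.
0x9E69AA7B = 2657725051.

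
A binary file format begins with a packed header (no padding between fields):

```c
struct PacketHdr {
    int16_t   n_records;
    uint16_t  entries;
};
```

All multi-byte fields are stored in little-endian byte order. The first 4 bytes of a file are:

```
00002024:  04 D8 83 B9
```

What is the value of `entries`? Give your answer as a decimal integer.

`entries` follows `n_records` (2 bytes), so it starts at byte offset 2 and occupies 2 bytes.
Bytes at offsets 2..3: 83 B9.
Little-endian stores the least-significant byte at the lowest address.
Reassemble most-significant byte first: B9 83 → 0xB983.
0xB983 = 47491.

47491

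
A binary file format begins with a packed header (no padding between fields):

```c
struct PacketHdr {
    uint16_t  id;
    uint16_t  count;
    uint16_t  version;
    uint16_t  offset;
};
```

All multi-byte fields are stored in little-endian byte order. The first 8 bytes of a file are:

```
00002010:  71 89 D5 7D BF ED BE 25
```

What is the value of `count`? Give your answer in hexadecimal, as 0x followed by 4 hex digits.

0x7DD5

`count` follows `id` (2 bytes), so it starts at byte offset 2 and occupies 2 bytes.
Bytes at offsets 2..3: D5 7D.
Little-endian stores the least-significant byte at the lowest address.
Reassemble most-significant byte first: 7D D5 → 0x7DD5.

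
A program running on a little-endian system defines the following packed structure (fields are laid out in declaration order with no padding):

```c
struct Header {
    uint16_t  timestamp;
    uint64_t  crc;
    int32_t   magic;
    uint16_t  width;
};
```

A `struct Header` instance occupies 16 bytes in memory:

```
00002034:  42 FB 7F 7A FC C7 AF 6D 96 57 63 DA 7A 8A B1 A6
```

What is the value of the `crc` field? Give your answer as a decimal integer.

6311352529548245631

`crc` follows `timestamp` (2 bytes), so it starts at byte offset 2 and occupies 8 bytes.
Bytes at offsets 2..9: 7F 7A FC C7 AF 6D 96 57.
Little-endian stores the least-significant byte at the lowest address.
Reassemble most-significant byte first: 57 96 6D AF C7 FC 7A 7F → 0x57966DAFC7FC7A7F.
0x57966DAFC7FC7A7F = 6311352529548245631.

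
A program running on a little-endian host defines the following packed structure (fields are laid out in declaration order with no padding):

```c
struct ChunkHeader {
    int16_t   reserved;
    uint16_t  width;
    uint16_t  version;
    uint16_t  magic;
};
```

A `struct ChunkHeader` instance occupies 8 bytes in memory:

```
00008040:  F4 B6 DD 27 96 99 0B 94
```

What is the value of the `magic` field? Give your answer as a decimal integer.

`magic` follows `reserved` (2 B), `width` (2 B), `version` (2 B), so it starts at offset 2 + 2 + 2 = 6 and occupies 2 bytes.
Bytes at offsets 6..7: 0B 94.
In little-endian order the low byte comes first in memory.
Reassemble most-significant byte first: 94 0B → 0x940B.
0x940B = 37899.

37899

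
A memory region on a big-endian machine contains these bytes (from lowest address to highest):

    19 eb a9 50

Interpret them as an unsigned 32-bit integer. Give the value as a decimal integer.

434874704

Big-endian: lowest address holds the most-significant byte.
The bytes are already most-significant first: 0x19EBA950.
0x19EBA950 = 434874704.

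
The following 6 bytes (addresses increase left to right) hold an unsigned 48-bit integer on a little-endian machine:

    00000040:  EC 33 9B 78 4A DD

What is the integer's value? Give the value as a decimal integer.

243311920755692

Little-endian stores the least-significant byte at the lowest address.
Reassemble most-significant byte first: DD 4A 78 9B 33 EC → 0xDD4A789B33EC.
0xDD4A789B33EC = 243311920755692.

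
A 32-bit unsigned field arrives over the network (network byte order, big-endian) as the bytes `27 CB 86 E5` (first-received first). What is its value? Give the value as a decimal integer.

667649765

Big-endian: lowest address holds the most-significant byte.
The bytes are already most-significant first: 0x27CB86E5.
0x27CB86E5 = 667649765.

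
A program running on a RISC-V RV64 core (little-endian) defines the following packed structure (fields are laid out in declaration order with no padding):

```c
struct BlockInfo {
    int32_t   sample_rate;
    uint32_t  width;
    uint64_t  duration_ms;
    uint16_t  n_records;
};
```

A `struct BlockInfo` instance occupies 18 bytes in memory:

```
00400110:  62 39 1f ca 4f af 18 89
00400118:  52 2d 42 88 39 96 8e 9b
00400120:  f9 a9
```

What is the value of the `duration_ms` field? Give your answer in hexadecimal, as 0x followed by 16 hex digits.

`duration_ms` follows `sample_rate` (4 B), `width` (4 B), so it starts at offset 4 + 4 = 8 and occupies 8 bytes.
Bytes at offsets 8..15: 52 2D 42 88 39 96 8E 9B.
In little-endian order the low byte comes first in memory.
Reassemble most-significant byte first: 9B 8E 96 39 88 42 2D 52 → 0x9B8E963988422D52.

0x9B8E963988422D52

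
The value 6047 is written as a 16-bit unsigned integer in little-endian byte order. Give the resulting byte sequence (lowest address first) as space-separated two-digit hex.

9F 17

6047 in hexadecimal, padded to 16 bits, is 0x179F.
Split into bytes (most-significant first): 17 9F.
In little-endian order the low byte comes first in memory.
So at ascending addresses the bytes are 9F 17.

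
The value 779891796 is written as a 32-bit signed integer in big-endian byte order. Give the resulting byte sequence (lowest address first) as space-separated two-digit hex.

779891796 in hexadecimal, padded to 32 bits, is 0x2E7C3454.
Split into bytes (most-significant first): 2E 7C 34 54.
Big-endian stores the most-significant byte at the lowest address.
So the memory order matches the most-significant-first order: 2E 7C 34 54.

2E 7C 34 54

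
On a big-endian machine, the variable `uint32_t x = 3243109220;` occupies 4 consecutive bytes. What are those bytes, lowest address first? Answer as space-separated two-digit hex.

3243109220 in hexadecimal, padded to 32 bits, is 0xC14DEB64.
Split into bytes (most-significant first): C1 4D EB 64.
Big-endian stores the most-significant byte at the lowest address.
So the memory order matches the most-significant-first order: C1 4D EB 64.

C1 4D EB 64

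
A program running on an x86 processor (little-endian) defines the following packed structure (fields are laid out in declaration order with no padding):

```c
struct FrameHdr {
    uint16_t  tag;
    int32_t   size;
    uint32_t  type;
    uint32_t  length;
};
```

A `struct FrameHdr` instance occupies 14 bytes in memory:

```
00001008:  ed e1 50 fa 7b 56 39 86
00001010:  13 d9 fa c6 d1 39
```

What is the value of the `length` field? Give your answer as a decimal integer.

`length` follows `tag` (2 B), `size` (4 B), `type` (4 B), so it starts at offset 2 + 4 + 4 = 10 and occupies 4 bytes.
Bytes at offsets 10..13: FA C6 D1 39.
In little-endian order the low byte comes first in memory.
Reassemble most-significant byte first: 39 D1 C6 FA → 0x39D1C6FA.
0x39D1C6FA = 970049274.

970049274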